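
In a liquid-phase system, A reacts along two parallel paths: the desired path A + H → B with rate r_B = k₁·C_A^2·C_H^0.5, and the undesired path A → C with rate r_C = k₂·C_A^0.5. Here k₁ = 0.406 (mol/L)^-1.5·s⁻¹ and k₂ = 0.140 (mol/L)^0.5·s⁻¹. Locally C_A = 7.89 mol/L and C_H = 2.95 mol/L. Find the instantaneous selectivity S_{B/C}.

110

S_{B/C} = r_B/r_C = (k₁·C_A^2·C_H^0.5)/(k₂·C_A^0.5) = (k₁/k₂)·C_A^1.5·C_H^0.5.
= (0.406×7.890^2×2.950^0.5) / (0.140×7.890^0.5) = 43.41/0.3932 = 110.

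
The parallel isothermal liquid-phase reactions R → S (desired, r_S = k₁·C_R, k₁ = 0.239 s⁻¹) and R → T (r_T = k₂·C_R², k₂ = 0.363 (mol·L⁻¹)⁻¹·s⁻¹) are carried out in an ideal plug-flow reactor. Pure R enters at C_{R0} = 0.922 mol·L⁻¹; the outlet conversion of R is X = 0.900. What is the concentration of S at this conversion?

0.490 mol·L⁻¹

C_R = C_{R0}(1−X) = 0.09220 mol·L⁻¹.
Along a PFR/batch, dC_S/dC_R = −r_S/(r_S+r_T) = −k₁/(k₁+k₂·C_R).
Integrating from C_{R0} to C_R: C_S = (0.239/0.363)·ln[(0.239+0.363·0.922)/(0.239+0.363·0.0922)] = 0.6584·ln(0.5737/0.2725) = 0.4902 mol·L⁻¹.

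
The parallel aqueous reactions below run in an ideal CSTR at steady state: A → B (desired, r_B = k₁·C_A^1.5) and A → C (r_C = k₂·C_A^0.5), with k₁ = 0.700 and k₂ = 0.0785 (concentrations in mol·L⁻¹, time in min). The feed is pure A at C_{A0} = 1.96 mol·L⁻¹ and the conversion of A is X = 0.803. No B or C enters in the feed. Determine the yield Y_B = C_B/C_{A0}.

Exit C_A = C_{A0}(1−X) = 1.96×0.197 = 0.3861 mol·L⁻¹.
Rates in a CSTR are evaluated at the outlet concentration: r_B = 0.700×0.3861^1.5 = 0.1680, r_C = 0.0785×0.3861^0.5 = 0.04878.
Fraction of consumed A going to B: r_B/(r_B+r_C) = 0.7749.
C_B = 0.7749·C_{A0}·X = 0.7749×1.96×0.803 = 1.22 mol·L⁻¹; Y_B = C_B/C_{A0} = 0.622.

0.622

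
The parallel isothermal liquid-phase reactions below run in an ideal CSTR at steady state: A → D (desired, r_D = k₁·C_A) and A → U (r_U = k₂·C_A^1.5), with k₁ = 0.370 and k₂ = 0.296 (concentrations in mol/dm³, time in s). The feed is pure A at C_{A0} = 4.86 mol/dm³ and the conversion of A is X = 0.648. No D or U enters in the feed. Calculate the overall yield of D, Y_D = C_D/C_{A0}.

Exit C_A = C_{A0}(1−X) = 4.86×0.352 = 1.711 mol/dm³.
A CSTR operates uniformly at the exit composition, giving r_D = 0.6330 and r_U = 0.6623 (each k·C_A^n at C_A = 1.711).
Fraction of consumed A going to D: r_D/(r_D+r_U) = 0.4887.
C_D = 0.4887·C_{A0}·X = 0.4887×4.86×0.648 = 1.54 mol/dm³; Y_D = C_D/C_{A0} = 0.317.

0.317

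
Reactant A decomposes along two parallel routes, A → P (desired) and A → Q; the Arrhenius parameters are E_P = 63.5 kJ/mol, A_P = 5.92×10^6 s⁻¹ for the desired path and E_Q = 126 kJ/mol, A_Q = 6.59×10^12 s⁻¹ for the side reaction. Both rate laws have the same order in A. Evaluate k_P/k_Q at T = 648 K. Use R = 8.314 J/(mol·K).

0.0981

k_P/k_Q = (A_P/A_Q)·exp[−(E_P−E_Q)/(RT)] = (A_P/A_Q)·exp[(E_Q−E_P)/(RT)].
(E_Q−E_P)/(RT) = (126−63.5)×10³/(8.314×648) = 62500/5387 = 11.60.
k_P/k_Q = (5.92×10^6/6.59×10^12)·exp(11.60) = 8.983×10^-7 × 1.092×10^5 = 0.0981.
Since E_P < E_Q, lowering the temperature improves selectivity toward P.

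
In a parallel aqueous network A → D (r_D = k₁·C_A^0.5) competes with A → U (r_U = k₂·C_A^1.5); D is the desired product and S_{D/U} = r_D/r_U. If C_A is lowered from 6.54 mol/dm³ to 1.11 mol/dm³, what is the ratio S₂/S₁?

S_{D/U} = (k₁/k₂)·C_A⁻¹, so S₂/S₁ = (C_{A,2}/C_{A,1})⁻¹.
= 6.54/1.11 = 5.89.

5.89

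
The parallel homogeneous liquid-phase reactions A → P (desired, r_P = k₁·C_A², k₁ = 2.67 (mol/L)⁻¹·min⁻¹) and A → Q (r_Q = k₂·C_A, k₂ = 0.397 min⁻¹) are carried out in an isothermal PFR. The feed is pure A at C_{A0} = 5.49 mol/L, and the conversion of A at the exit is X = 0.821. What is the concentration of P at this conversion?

4.27 mol/L

C_A = C_{A0}(1−X) = 0.9827 mol/L.
Along a PFR/batch, dC_Q/dC_A = −r_Q/(r_P+r_Q) = −k₂/(k₂+k₁·C_A).
Integrating from C_{A0} to C_A: C_Q = (0.397/2.67)·ln[(0.397+2.67·5.49)/(0.397+2.67·0.983)] = 0.1487·ln(15.06/3.021) = 0.2388 mol/L.
Then C_P = (C_{A0}−C_A) − C_Q = 4.507 − 0.2388 = 4.268 mol/L.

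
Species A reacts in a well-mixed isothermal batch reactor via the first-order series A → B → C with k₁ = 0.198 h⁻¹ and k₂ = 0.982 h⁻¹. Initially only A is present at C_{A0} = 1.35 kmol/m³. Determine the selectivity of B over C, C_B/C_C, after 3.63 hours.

For first-order series with pure A initially, C_B(t) = k₁C_{A0}/(k₂−k₁)·(e^(−k₁t) − e^(−k₂t)).
e^(−k₁t) = e^(−0.198×3.63) = e^(−0.7187) = 0.4874; e^(−k₂t) = e^(−3.565) = 0.02831.
C_B = 0.198×1.35/(0.982−0.198) × (0.4874−0.02831) = 0.3409×0.4591 = 0.1565 kmol/m³.
C_A = C_{A0}e^(−k₁t) = 0.6579 kmol/m³, so C_C = C_{A0}−C_A−C_B = 0.5355 kmol/m³; C_B/C_C = 0.292.

0.292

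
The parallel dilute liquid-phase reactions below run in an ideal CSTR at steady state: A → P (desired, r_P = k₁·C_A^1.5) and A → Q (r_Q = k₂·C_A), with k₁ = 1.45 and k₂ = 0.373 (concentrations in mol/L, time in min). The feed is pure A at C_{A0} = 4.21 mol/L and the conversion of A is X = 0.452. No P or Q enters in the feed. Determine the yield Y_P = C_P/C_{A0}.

0.387

Exit C_A = C_{A0}(1−X) = 4.21×0.548 = 2.307 mol/L.
A CSTR operates uniformly at the exit composition, giving r_P = 5.081 and r_Q = 0.8605 (each k·C_A^n at C_A = 2.307).
Fraction of consumed A going to P: r_P/(r_P+r_Q) = 0.8552.
C_P = 0.8552·C_{A0}·X = 0.8552×4.21×0.452 = 1.63 mol/L; Y_P = C_P/C_{A0} = 0.387.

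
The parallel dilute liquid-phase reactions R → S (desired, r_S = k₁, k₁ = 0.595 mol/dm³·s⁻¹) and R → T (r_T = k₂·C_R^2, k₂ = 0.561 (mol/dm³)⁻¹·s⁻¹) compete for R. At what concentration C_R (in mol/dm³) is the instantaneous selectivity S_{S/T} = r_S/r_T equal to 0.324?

1.81 mol/dm³

S_{S/T} = (k₁/k₂)·C_R^-2 ⇒ C_R = (S·k₂/k₁)^(-0.5).
= (0.324×0.561/0.595)^(-0.5) = (0.3055)^(-0.5) = 1.81 mol/dm³.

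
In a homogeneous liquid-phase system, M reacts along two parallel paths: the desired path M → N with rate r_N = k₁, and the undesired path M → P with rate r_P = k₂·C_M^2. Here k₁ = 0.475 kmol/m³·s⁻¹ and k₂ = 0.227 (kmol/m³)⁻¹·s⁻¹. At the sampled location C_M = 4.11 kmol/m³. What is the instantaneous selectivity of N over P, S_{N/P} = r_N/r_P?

0.124

S_{N/P} = r_N/r_P = (k₁)/(k₂·C_M^2) = (k₁/k₂)·C_M^-2.
= (0.475) / (0.227×4.110^2) = 0.4750/3.835 = 0.124.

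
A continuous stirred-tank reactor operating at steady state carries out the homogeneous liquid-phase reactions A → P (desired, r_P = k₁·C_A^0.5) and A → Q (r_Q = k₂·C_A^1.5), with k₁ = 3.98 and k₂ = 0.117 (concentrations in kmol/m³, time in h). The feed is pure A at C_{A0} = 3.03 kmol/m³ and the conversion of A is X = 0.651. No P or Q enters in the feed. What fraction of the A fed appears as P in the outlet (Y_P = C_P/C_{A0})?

0.631

Exit C_A = C_{A0}(1−X) = 3.03×0.349 = 1.057 kmol/m³.
Rates in a CSTR are evaluated at the outlet concentration: r_P = 3.98×1.057^0.5 = 4.093, r_Q = 0.117×1.057^1.5 = 0.1272.
Fraction of consumed A going to P: r_P/(r_P+r_Q) = 0.9699.
C_P = 0.9699·C_{A0}·X = 0.9699×3.03×0.651 = 1.91 kmol/m³; Y_P = C_P/C_{A0} = 0.631.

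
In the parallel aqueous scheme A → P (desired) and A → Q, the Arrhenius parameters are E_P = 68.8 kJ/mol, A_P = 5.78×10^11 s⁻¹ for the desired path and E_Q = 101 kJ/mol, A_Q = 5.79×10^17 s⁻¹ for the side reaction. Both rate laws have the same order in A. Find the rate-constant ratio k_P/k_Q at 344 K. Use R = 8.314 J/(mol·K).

With equal orders, S_{P/Q} = k_P/k_Q = (A_P/A_Q)·exp[(E_Q−E_P)/(RT)].
(E_Q−E_P)/(RT) = (101−68.8)×10³/(8.314×344) = 32200/2860 = 11.26.
k_P/k_Q = (5.78×10^11/5.79×10^17)·exp(11.26) = 9.983×10^-7 × 77550 = 0.0774.

0.0774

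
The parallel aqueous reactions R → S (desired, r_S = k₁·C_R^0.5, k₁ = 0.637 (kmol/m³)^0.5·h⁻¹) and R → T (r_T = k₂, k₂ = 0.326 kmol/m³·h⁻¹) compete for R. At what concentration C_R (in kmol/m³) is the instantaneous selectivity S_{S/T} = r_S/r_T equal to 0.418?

S_{S/T} = (k₁/k₂)·C_R^0.5 ⇒ C_R = (S·k₂/k₁)^(2).
= (0.418×0.326/0.637)^(2) = (0.2139)^(2) = 0.0458 kmol/m³.

0.0458 kmol/m³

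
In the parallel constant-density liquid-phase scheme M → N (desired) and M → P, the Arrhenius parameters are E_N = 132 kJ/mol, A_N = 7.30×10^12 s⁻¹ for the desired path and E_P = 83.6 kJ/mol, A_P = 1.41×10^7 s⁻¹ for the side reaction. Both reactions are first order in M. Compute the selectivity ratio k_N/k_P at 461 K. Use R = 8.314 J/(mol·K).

Since both paths have the same order in M, the concentration cancels and S_{N/P} = k_N/k_P = (A_N/A_P)·exp[(E_P−E_N)/(RT)].
(E_P−E_N)/(RT) = (83.6−132)×10³/(8.314×461) = -48400/3833 = -12.63.
k_N/k_P = (7.30×10^12/1.41×10^7)·exp(-12.63) = 5.177×10^5 × 3.279×10^-6 = 1.70.

1.70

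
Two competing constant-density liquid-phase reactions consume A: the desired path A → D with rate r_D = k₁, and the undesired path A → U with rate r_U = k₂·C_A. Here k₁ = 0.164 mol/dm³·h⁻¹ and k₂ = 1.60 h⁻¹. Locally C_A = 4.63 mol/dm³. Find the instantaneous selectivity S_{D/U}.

S_{D/U} = r_D/r_U = (k₁)/(k₂·C_A) = (k₁/k₂)·C_A⁻¹.
= (0.164) / (1.60×4.630) = 0.1640/7.408 = 0.0221.
The undesired path is higher order in A, so low C_A (CSTR or dilute feed) favours D.

0.0221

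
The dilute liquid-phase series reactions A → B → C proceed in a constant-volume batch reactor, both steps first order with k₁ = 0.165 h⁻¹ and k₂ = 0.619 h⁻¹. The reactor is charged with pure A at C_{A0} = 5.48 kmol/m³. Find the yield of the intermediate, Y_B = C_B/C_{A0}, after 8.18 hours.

0.0919

The intermediate concentration in a first-order A→B→C sequence is C_B = k₁C_{A0}(e^(−k₁t) − e^(−k₂t))/(k₂−k₁).
e^(−k₁t) = e^(−0.165×8.18) = e^(−1.350) = 0.2593; e^(−k₂t) = e^(−5.063) = 0.006324.
C_B = 0.165×5.48/(0.619−0.165) × (0.2593−0.006324) = 1.992×0.2530 = 0.5039 kmol/m³.
Y_B = C_B/C_{A0} = 0.5039/5.48 = 0.0919.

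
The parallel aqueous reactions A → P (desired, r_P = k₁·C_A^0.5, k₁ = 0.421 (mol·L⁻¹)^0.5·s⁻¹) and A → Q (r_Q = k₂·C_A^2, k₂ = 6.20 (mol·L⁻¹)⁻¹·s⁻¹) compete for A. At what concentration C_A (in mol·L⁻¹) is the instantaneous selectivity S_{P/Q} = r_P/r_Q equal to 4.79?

S_{P/Q} = (k₁/k₂)·C_A^-1.5 ⇒ C_A = (S·k₂/k₁)^(1/(-1.5)).
= (4.79×6.20/0.421)^(-0.6667) = (70.54)^(-0.6667) = 0.0586 mol·L⁻¹.

0.0586 mol·L⁻¹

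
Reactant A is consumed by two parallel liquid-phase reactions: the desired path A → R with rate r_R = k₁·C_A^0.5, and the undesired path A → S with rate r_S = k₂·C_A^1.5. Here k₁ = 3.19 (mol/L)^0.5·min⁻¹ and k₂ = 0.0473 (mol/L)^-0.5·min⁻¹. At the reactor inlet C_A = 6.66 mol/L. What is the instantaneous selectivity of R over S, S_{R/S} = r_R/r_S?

S_{R/S} = r_R/r_S = (k₁·C_A^0.5)/(k₂·C_A^1.5) = (k₁/k₂)·C_A⁻¹.
= (3.19×6.660^0.5) / (0.0473×6.660^1.5) = 8.232/0.8130 = 10.1.
The undesired path is higher order in A, so low C_A (CSTR or dilute feed) favours R.

10.1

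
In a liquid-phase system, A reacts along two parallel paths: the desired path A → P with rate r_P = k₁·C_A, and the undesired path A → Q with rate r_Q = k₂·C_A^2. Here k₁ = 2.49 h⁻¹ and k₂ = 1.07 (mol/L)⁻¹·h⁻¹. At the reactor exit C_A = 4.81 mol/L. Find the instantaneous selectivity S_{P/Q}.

S_{P/Q} = r_P/r_Q = (k₁·C_A)/(k₂·C_A^2) = (k₁/k₂)·C_A⁻¹.
= (2.49×4.810) / (1.07×4.810^2) = 11.98/24.76 = 0.484.
The undesired path is higher order in A, so low C_A (CSTR or dilute feed) favours P.

0.484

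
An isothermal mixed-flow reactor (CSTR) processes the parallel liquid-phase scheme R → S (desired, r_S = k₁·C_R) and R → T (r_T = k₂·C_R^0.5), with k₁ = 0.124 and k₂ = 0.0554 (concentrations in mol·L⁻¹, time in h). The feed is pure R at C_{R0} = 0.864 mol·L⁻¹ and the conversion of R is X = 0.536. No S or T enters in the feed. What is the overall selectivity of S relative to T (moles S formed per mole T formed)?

Exit C_R = C_{R0}(1−X) = 0.864×0.464 = 0.4009 mol·L⁻¹.
Rates in a CSTR are evaluated at the outlet concentration: r_S = 0.124×0.4009 = 0.04971, r_T = 0.0554×0.4009^0.5 = 0.03508.
Overall selectivity = C_S/C_T = r_Sτ/(r_Tτ) = r_S/r_T = 1.42.

1.42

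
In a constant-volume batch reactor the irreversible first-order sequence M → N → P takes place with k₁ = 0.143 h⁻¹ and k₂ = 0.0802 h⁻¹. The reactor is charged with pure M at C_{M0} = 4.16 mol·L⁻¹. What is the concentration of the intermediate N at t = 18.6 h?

For first-order series with pure M initially, C_N(t) = k₁C_{M0}/(k₂−k₁)·(e^(−k₁t) − e^(−k₂t)).
e^(−k₁t) = e^(−0.143×18.6) = e^(−2.660) = 0.06996; e^(−k₂t) = e^(−1.492) = 0.2250.
C_N = 0.143×4.16/(0.0802−0.143) × (0.06996−0.2250) = (-9.473)×(-0.1550) = 1.468 mol·L⁻¹.

1.47 mol·L⁻¹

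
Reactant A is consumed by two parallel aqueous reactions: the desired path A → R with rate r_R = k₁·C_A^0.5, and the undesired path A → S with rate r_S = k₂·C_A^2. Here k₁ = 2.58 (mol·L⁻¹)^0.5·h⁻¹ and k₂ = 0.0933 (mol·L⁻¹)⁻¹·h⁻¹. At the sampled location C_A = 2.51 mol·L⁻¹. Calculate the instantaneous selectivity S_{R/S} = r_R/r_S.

S_{R/S} = r_R/r_S = (k₁·C_A^0.5)/(k₂·C_A^2) = (k₁/k₂)·C_A^-1.5.
= (2.58×2.510^0.5) / (0.0933×2.510^2) = 4.087/0.5878 = 6.95.
The undesired path is higher order in A, so low C_A (CSTR or dilute feed) favours R.

6.95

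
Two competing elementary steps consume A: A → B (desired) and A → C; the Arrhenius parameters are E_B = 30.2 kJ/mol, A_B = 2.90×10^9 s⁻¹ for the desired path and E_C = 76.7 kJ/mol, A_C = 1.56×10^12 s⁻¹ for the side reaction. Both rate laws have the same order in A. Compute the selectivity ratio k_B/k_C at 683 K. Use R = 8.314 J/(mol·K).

With equal orders, S_{B/C} = k_B/k_C = (A_B/A_C)·exp[(E_C−E_B)/(RT)].
(E_C−E_B)/(RT) = (76.7−30.2)×10³/(8.314×683) = 46500/5678 = 8.189.
k_B/k_C = (2.90×10^9/1.56×10^12)·exp(8.189) = 0.001859 × 3601 = 6.69.

6.69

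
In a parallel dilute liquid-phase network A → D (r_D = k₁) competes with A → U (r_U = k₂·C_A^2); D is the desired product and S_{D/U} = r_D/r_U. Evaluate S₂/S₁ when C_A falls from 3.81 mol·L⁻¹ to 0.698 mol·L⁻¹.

29.8

S_{D/U} = (k₁/k₂)·C_A^-2, so S₂/S₁ = (C_{A,2}/C_{A,1})^-2.
= (0.698/3.81)^(-2) = (0.1832)^(-2) = 29.8.
Selectivity toward D rises as C_A falls — low-concentration operation is favoured.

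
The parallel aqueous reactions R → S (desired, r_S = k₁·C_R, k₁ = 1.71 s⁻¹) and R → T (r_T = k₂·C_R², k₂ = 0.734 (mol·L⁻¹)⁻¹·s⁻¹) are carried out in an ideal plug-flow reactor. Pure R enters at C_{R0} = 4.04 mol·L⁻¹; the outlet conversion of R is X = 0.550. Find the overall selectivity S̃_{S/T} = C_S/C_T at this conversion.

0.817

C_R = C_{R0}(1−X) = 1.818 mol·L⁻¹.
Along a PFR/batch, dC_S/dC_R = −r_S/(r_S+r_T) = −k₁/(k₁+k₂·C_R).
Integrating from C_{R0} to C_R: C_S = (1.71/0.734)·ln[(1.71+0.734·4.04)/(1.71+0.734·1.82)] = 2.330·ln(4.675/3.044) = 0.9994 mol·L⁻¹.
C_T = (C_{R0}−C_R)−C_S = 1.223 mol·L⁻¹; S̃_{S/T} = 0.9994/1.223 = 0.817.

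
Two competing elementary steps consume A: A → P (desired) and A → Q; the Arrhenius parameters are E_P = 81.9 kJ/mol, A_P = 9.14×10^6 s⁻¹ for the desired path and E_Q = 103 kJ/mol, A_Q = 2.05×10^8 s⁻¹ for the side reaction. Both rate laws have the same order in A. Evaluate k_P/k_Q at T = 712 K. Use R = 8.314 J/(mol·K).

k_P/k_Q = (A_P/A_Q)·exp[−(E_P−E_Q)/(RT)] = (A_P/A_Q)·exp[(E_Q−E_P)/(RT)].
(E_Q−E_P)/(RT) = (103−81.9)×10³/(8.314×712) = 21100/5920 = 3.564.
k_P/k_Q = (9.14×10^6/2.05×10^8)·exp(3.564) = 0.04459 × 35.32 = 1.57.

1.57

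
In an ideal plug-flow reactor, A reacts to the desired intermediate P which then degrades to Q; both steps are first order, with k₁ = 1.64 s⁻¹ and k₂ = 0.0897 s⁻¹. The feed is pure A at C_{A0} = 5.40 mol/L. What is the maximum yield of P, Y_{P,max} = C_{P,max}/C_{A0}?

0.845

At the optimum, C_{P,max}/C_{A0} = (k₁/k₂)^[k₂/(k₂−k₁)].
= (1.64/0.0897)^(0.0897/(0.0897−1.64)) = (18.28)^(-0.05786) = 0.8452.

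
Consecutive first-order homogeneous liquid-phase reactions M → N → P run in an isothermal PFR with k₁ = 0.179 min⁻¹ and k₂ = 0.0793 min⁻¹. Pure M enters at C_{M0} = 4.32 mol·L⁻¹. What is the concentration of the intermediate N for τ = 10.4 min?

Solving the coupled first-order balances gives C_N(τ) = [k₁/(k₂−k₁)]·C_{M0}·(e^(−k₁τ) − e^(−k₂τ)).
e^(−k₁τ) = e^(−0.179×10.4) = e^(−1.862) = 0.1554; e^(−k₂τ) = e^(−0.8247) = 0.4384.
C_N = 0.179×4.32/(0.0793−0.179) × (0.1554−0.4384) = (-7.756)×(-0.2829) = 2.194 mol·L⁻¹.

2.19 mol·L⁻¹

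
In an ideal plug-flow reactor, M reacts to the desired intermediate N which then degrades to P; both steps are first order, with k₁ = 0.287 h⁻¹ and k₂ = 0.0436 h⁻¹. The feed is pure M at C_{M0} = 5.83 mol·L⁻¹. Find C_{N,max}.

4.16 mol·L⁻¹

At the optimum, C_{N,max}/C_{M0} = (k₁/k₂)^[k₂/(k₂−k₁)].
= (0.287/0.0436)^(0.0436/(0.0436−0.287)) = (6.583)^(-0.1791) = 0.7135.
C_{N,max} = 0.7135×5.83 = 4.16 mol·L⁻¹.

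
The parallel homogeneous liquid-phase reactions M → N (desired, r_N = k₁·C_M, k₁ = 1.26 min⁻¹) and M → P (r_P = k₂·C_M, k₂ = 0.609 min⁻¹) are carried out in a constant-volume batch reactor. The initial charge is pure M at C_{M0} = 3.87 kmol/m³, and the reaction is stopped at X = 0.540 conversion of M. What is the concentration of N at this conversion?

C_M = C_{M0}(1−X) = 1.780 kmol/m³.
Both paths are first order in M, so the instantaneous fraction to N is constant: dC_N/d(−C_M) = k₁/(k₁+k₂) = 0.6742.
C_N = 0.6742·(C_{M0}−C_M) = 0.6742×2.090 = 1.41 kmol/m³.

1.41 kmol/m³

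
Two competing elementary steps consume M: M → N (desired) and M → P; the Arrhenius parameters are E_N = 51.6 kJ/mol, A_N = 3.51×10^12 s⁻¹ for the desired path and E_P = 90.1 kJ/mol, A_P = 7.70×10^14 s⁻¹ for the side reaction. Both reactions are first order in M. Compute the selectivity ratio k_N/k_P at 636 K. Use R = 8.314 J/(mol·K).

6.62

With equal orders, S_{N/P} = k_N/k_P = (A_N/A_P)·exp[(E_P−E_N)/(RT)].
(E_P−E_N)/(RT) = (90.1−51.6)×10³/(8.314×636) = 38500/5288 = 7.281.
k_N/k_P = (3.51×10^12/7.70×10^14)·exp(7.281) = 0.004558 × 1453 = 6.62.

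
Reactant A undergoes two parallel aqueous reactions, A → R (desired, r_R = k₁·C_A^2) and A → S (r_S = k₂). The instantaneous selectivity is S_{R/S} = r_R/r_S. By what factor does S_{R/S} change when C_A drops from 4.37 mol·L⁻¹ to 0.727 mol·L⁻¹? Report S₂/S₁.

0.0277

S_{R/S} = (k₁/k₂)·C_A^2, so S₂/S₁ = (C_{A,2}/C_{A,1})^2.
= (0.727/4.37)^2 = (0.1664)^2 = 0.0277.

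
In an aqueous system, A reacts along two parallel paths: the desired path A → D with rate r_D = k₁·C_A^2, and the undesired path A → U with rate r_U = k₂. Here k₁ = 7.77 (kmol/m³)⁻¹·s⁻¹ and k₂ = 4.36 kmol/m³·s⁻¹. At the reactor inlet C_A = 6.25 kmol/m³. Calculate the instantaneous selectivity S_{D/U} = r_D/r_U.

69.6

S_{D/U} = r_D/r_U = (k₁·C_A^2)/(k₂) = (k₁/k₂)·C_A^2.
= (7.77×6.250^2) / (4.36) = 303.5/4.360 = 69.6.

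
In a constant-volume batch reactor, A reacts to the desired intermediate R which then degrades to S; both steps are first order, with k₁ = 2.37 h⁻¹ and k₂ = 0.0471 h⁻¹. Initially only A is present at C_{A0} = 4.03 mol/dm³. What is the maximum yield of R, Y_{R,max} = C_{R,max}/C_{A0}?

0.924

At the optimum, C_{R,max}/C_{A0} = (k₁/k₂)^[k₂/(k₂−k₁)].
= (2.37/0.0471)^(0.0471/(0.0471−2.37)) = (50.32)^(-0.02028) = 0.9236.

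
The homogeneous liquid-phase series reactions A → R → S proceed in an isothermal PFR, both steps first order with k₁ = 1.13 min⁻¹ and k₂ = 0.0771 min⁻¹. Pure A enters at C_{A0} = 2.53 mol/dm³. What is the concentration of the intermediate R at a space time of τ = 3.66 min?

For first-order series with pure A initially, C_R(τ) = k₁C_{A0}/(k₂−k₁)·(e^(−k₁τ) − e^(−k₂τ)).
e^(−k₁τ) = e^(−1.13×3.66) = e^(−4.136) = 0.01599; e^(−k₂τ) = e^(−0.2822) = 0.7541.
C_R = 1.13×2.53/(0.0771−1.13) × (0.01599−0.7541) = (-2.715)×(-0.7381) = 2.004 mol/dm³.

2.00 mol/dm³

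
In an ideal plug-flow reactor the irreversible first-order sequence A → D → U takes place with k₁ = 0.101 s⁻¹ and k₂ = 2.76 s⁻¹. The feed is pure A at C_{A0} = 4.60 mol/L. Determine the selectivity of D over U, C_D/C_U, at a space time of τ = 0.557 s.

1.03

Solving the coupled first-order balances gives C_D(τ) = [k₁/(k₂−k₁)]·C_{A0}·(e^(−k₁τ) − e^(−k₂τ)).
e^(−k₁τ) = e^(−0.101×0.557) = e^(−0.05626) = 0.9453; e^(−k₂τ) = e^(−1.537) = 0.2150.
C_D = 0.101×4.60/(2.76−0.101) × (0.9453−0.2150) = 0.1747×0.7303 = 0.1276 mol/L.
C_A = C_{A0}e^(−k₁τ) = 4.348 mol/L, so C_U = C_{A0}−C_A−C_D = 0.1240 mol/L; C_D/C_U = 1.03.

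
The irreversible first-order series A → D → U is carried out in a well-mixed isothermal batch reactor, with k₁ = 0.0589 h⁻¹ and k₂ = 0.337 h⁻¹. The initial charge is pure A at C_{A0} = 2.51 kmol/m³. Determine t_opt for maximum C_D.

The intermediate peaks when r₁ = r₂, i.e. k₁e^(−k₁t) = k₂e^(−k₂t), giving t_opt = ln(k₂/k₁)/(k₂−k₁).
= ln(0.337/0.0589)/(0.337−0.0589) = ln(5.722)/0.2781 = 1.744/0.2781 = 6.27 h.

6.27 h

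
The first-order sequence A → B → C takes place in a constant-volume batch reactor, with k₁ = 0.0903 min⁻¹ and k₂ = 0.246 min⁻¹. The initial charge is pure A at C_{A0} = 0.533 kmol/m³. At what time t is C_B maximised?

Setting dC_B/dt = 0 gives t_opt = ln(k₂/k₁)/(k₂−k₁).
= ln(0.246/0.0903)/(0.246−0.0903) = ln(2.724)/0.1557 = 1.002/0.1557 = 6.44 min.

6.44 min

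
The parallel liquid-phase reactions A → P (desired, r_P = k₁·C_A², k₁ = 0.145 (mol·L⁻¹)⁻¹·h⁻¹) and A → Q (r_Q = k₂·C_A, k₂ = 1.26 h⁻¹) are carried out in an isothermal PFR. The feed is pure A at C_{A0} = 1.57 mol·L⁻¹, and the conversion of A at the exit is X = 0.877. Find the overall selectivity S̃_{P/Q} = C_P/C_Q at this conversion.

C_A = C_{A0}(1−X) = 0.1931 mol·L⁻¹.
Along a PFR/batch, dC_Q/dC_A = −r_Q/(r_P+r_Q) = −k₂/(k₂+k₁·C_A).
Integrating from C_{A0} to C_A: C_Q = (1.26/0.145)·ln[(1.26+0.145·1.57)/(1.26+0.145·0.193)] = 8.690·ln(1.488/1.288) = 1.252 mol·L⁻¹.
Then C_P = (C_{A0}−C_A) − C_Q = 1.377 − 1.252 = 0.1247 mol·L⁻¹.
S̃_{P/Q} = C_P/C_Q = 0.1247/1.252 = 0.0995.

0.0995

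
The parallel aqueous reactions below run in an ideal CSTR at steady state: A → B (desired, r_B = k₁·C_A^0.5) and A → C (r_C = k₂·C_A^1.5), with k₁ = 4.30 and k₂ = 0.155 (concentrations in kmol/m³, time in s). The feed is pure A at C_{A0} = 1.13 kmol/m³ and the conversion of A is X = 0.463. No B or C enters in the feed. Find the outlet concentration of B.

Exit C_A = C_{A0}(1−X) = 1.13×0.537 = 0.6068 kmol/m³.
Rates in a CSTR are evaluated at the outlet concentration: r_B = 4.30×0.6068^0.5 = 3.350, r_C = 0.155×0.6068^1.5 = 0.07327.
Fraction of consumed A going to B: r_B/(r_B+r_C) = 0.9786.
C_B = 0.9786·C_{A0}·X = 0.9786×1.13×0.463 = 0.512 kmol/m³.

0.512 kmol/m³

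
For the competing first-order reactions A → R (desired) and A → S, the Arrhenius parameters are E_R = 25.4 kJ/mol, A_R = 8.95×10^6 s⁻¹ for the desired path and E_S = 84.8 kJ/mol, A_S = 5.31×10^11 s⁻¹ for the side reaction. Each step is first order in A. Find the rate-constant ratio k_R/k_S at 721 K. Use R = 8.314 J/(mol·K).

0.339

k_R/k_S = (A_R/A_S)·exp[−(E_R−E_S)/(RT)] = (A_R/A_S)·exp[(E_S−E_R)/(RT)].
(E_S−E_R)/(RT) = (84.8−25.4)×10³/(8.314×721) = 59400/5994 = 9.909.
k_R/k_S = (8.95×10^6/5.31×10^11)·exp(9.909) = 1.685×10^-5 × 20116 = 0.339.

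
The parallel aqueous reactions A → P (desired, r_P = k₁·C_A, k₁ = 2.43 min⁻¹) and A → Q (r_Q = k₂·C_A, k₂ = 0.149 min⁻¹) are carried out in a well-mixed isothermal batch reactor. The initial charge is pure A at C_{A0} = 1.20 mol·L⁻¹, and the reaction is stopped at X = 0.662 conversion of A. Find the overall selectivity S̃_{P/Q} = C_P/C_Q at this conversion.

16.3

C_A = C_{A0}(1−X) = 0.4056 mol·L⁻¹.
Both paths are first order in A, so the instantaneous fraction to P is constant: dC_P/d(−C_A) = k₁/(k₁+k₂) = 0.9422.
C_P = 0.9422·(C_{A0}−C_A) = 0.9422×0.7944 = 0.749 mol·L⁻¹.
C_Q = (C_{A0}−C_A)−C_P = 0.04590 mol·L⁻¹; S̃_{P/Q} = 0.7485/0.04590 = 16.3.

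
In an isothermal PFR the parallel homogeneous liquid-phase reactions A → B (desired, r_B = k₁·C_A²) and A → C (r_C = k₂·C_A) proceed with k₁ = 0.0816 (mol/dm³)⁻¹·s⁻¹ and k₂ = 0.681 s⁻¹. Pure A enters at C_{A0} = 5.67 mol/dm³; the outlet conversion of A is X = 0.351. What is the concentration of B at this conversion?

C_A = C_{A0}(1−X) = 3.680 mol/dm³.
Along a PFR/batch, dC_C/dC_A = −r_C/(r_B+r_C) = −k₂/(k₂+k₁·C_A).
Integrating from C_{A0} to C_A: C_C = (0.681/0.0816)·ln[(0.681+0.0816·5.67)/(0.681+0.0816·3.68)] = 8.346·ln(1.144/0.9813) = 1.278 mol/dm³.
Then C_B = (C_{A0}−C_A) − C_C = 1.990 − 1.278 = 0.7121 mol/dm³.

0.712 mol/dm³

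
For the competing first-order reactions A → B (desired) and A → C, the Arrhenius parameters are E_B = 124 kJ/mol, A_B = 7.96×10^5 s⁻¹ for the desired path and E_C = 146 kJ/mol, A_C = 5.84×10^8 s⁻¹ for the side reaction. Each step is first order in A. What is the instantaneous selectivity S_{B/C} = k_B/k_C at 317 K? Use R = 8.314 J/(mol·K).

5.75

k_B/k_C = (A_B/A_C)·exp[−(E_B−E_C)/(RT)] = (A_B/A_C)·exp[(E_C−E_B)/(RT)].
(E_C−E_B)/(RT) = (146−124)×10³/(8.314×317) = 22000/2636 = 8.347.
k_B/k_C = (7.96×10^5/5.84×10^8)·exp(8.347) = 0.001363 × 4219 = 5.75.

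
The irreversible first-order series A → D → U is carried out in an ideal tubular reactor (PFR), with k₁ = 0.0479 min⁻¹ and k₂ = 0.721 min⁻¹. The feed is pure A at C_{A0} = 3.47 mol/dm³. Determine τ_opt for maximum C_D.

The intermediate peaks when r₁ = r₂, i.e. k₁e^(−k₁τ) = k₂e^(−k₂τ), giving τ_opt = ln(k₂/k₁)/(k₂−k₁).
= ln(0.721/0.0479)/(0.721−0.0479) = ln(15.05)/0.6731 = 2.712/0.6731 = 4.03 min.

4.03 min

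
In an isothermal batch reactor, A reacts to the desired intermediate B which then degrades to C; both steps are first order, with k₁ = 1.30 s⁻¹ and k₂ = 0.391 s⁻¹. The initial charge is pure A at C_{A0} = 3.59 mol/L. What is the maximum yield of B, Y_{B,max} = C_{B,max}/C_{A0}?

At the optimum, C_{B,max}/C_{A0} = (k₁/k₂)^[k₂/(k₂−k₁)].
= (1.30/0.391)^(0.391/(0.391−1.30)) = (3.325)^(-0.4301) = 0.5964.

0.596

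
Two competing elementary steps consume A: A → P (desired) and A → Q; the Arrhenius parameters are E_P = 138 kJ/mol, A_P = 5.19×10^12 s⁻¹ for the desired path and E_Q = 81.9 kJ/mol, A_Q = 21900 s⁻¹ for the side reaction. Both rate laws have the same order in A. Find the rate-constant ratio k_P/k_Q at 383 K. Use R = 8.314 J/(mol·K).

k_P/k_Q = (A_P/A_Q)·exp[−(E_P−E_Q)/(RT)] = (A_P/A_Q)·exp[(E_Q−E_P)/(RT)].
(E_Q−E_P)/(RT) = (81.9−138)×10³/(8.314×383) = -56100/3184 = -17.62.
k_P/k_Q = (5.19×10^12/21900)·exp(-17.62) = 2.370×10^8 × 2.232×10^-8 = 5.29.
Since E_P > E_Q, raising the temperature improves selectivity toward P.

5.29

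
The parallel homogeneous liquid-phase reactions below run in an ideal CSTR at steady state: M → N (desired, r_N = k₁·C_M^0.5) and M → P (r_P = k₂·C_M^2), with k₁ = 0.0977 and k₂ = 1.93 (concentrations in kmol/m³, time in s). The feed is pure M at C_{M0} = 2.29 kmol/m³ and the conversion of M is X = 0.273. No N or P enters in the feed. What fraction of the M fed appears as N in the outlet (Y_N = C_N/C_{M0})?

0.00629

Exit C_M = C_{M0}(1−X) = 2.29×0.727 = 1.665 kmol/m³.
In a CSTR the entire volume is at exit conditions, so r_N = 0.0977×1.665^0.5 = 0.1261 and r_P = 1.93×1.665^2 = 5.349.
Fraction of consumed M going to N: r_N/(r_N+r_P) = 0.02302.
C_N = 0.02302·C_{M0}·X = 0.02302×2.29×0.273 = 0.0144 kmol/m³; Y_N = C_N/C_{M0} = 0.00629.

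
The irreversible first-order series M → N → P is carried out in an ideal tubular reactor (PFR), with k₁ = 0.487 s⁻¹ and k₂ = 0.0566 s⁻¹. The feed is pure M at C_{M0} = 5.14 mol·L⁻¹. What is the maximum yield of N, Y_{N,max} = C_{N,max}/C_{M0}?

0.753

At the optimum, C_{N,max}/C_{M0} = (k₁/k₂)^[k₂/(k₂−k₁)].
= (0.487/0.0566)^(0.0566/(0.0566−0.487)) = (8.604)^(-0.1315) = 0.7535.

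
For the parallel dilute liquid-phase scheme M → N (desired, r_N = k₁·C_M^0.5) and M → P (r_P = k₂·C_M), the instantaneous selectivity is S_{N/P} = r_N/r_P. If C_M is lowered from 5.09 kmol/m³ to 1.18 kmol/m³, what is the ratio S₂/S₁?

2.08

S_{N/P} = (k₁/k₂)·C_M^-0.5, so S₂/S₁ = (C_{M,2}/C_{M,1})^-0.5.
= (1.18/5.09)^(-0.5) = (0.2318)^(-0.5) = 2.08.
Selectivity toward N rises as C_M falls — low-concentration operation is favoured.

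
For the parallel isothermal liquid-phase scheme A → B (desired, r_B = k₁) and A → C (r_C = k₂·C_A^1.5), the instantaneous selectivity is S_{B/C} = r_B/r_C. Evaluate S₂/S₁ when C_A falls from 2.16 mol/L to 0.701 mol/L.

S_{B/C} = (k₁/k₂)·C_A^-1.5, so S₂/S₁ = (C_{A,2}/C_{A,1})^-1.5.
= (0.701/2.16)^(-1.5) = (0.3245)^(-1.5) = 5.41.

5.41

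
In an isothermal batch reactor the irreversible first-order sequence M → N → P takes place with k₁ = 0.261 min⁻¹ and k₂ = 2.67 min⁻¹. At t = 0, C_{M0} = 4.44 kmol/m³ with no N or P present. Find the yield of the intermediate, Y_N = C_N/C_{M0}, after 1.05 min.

0.0758

The intermediate concentration in a first-order A→B→C sequence is C_N = k₁C_{M0}(e^(−k₁t) − e^(−k₂t))/(k₂−k₁).
e^(−k₁t) = e^(−0.261×1.05) = e^(−0.2741) = 0.7603; e^(−k₂t) = e^(−2.804) = 0.06060.
C_N = 0.261×4.44/(2.67−0.261) × (0.7603−0.06060) = 0.4810×0.6997 = 0.3366 kmol/m³.
Y_N = C_N/C_{M0} = 0.3366/4.44 = 0.0758.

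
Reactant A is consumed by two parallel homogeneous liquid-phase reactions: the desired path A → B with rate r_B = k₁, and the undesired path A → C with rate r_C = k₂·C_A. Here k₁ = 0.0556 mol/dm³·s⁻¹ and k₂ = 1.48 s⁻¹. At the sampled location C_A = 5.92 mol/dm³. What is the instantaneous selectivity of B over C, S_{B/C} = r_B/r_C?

S_{B/C} = r_B/r_C = (k₁)/(k₂·C_A) = (k₁/k₂)·C_A⁻¹.
= (0.0556) / (1.48×5.920) = 0.05560/8.762 = 0.00635.

0.00635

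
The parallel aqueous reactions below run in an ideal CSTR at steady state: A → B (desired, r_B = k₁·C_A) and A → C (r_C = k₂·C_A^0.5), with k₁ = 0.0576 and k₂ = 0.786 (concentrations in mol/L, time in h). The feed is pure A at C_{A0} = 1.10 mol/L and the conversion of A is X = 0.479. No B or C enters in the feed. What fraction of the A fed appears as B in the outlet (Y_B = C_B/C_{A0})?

Exit C_A = C_{A0}(1−X) = 1.10×0.521 = 0.5731 mol/L.
In a CSTR the entire volume is at exit conditions, so r_B = 0.0576×0.5731 = 0.03301 and r_C = 0.786×0.5731^0.5 = 0.5950.
Fraction of consumed A going to B: r_B/(r_B+r_C) = 0.05256.
C_B = 0.05256·C_{A0}·X = 0.05256×1.10×0.479 = 0.0277 mol/L; Y_B = C_B/C_{A0} = 0.0252.

0.0252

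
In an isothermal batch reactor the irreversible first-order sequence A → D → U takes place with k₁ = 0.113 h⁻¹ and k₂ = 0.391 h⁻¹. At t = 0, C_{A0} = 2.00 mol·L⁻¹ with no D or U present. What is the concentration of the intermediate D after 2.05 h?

0.280 mol·L⁻¹

The intermediate concentration in a first-order A→B→C sequence is C_D = k₁C_{A0}(e^(−k₁t) − e^(−k₂t))/(k₂−k₁).
e^(−k₁t) = e^(−0.113×2.05) = e^(−0.2316) = 0.7932; e^(−k₂t) = e^(−0.8015) = 0.4486.
C_D = 0.113×2.00/(0.391−0.113) × (0.7932−0.4486) = 0.8129×0.3446 = 0.2801 mol·L⁻¹.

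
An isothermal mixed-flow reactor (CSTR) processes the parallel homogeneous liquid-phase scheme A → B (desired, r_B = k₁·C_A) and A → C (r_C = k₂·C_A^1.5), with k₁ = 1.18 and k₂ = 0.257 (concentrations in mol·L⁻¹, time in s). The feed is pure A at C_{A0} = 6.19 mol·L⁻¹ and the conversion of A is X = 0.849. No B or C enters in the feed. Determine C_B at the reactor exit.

4.34 mol·L⁻¹

Exit C_A = C_{A0}(1−X) = 6.19×0.151 = 0.9347 mol·L⁻¹.
In a CSTR the entire volume is at exit conditions, so r_B = 1.18×0.9347 = 1.103 and r_C = 0.257×0.9347^1.5 = 0.2322.
Fraction of consumed A going to B: r_B/(r_B+r_C) = 0.8261.
C_B = 0.8261·C_{A0}·X = 0.8261×6.19×0.849 = 4.34 mol·L⁻¹.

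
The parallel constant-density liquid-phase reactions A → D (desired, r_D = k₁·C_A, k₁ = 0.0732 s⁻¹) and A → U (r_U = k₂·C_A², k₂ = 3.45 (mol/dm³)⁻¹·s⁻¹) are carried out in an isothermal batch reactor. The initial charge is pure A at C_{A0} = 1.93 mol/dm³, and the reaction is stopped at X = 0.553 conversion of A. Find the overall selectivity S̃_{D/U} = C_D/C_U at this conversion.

0.0160

C_A = C_{A0}(1−X) = 0.8627 mol/dm³.
Along a PFR/batch, dC_D/dC_A = −r_D/(r_D+r_U) = −k₁/(k₁+k₂·C_A).
Integrating from C_{A0} to C_A: C_D = (0.0732/3.45)·ln[(0.0732+3.45·1.93)/(0.0732+3.45·0.863)] = 0.02122·ln(6.732/3.050) = 0.01680 mol/dm³.
C_U = (C_{A0}−C_A)−C_D = 1.050 mol/dm³; S̃_{D/U} = 0.01680/1.050 = 0.0160.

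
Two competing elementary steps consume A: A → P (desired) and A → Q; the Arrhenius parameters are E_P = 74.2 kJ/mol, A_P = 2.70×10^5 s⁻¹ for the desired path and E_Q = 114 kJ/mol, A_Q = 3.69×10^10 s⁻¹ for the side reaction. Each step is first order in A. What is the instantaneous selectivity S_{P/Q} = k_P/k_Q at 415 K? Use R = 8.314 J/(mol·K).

k_P/k_Q = (A_P/A_Q)·exp[−(E_P−E_Q)/(RT)] = (A_P/A_Q)·exp[(E_Q−E_P)/(RT)].
(E_Q−E_P)/(RT) = (114−74.2)×10³/(8.314×415) = 39800/3450 = 11.54.
k_P/k_Q = (2.70×10^5/3.69×10^10)·exp(11.54) = 7.317×10^-6 × 1.023×10^5 = 0.748.
Since E_P < E_Q, lowering the temperature improves selectivity toward P.

0.748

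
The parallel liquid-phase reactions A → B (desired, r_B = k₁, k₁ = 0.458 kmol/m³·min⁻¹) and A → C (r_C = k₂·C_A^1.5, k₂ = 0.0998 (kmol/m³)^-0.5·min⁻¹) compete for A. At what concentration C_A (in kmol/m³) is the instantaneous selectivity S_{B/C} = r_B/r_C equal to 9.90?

0.599 kmol/m³

S_{B/C} = (k₁/k₂)·C_A^-1.5 ⇒ C_A = (S·k₂/k₁)^(1/(-1.5)).
= (9.90×0.0998/0.458)^(-0.6667) = (2.157)^(-0.6667) = 0.599 kmol/m³.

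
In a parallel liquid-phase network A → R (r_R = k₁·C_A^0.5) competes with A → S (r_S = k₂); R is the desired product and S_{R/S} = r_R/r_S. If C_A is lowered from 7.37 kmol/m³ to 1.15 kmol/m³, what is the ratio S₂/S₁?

0.395

S_{R/S} = (k₁/k₂)·C_A^0.5, so S₂/S₁ = (C_{A,2}/C_{A,1})^0.5.
= (1.15/7.37)^0.5 = (0.1560)^0.5 = 0.395.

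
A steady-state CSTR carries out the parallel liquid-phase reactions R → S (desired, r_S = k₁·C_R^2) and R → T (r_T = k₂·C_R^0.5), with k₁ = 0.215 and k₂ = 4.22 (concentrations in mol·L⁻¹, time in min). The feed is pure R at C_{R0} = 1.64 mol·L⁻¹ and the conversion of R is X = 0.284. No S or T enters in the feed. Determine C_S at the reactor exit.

Exit C_R = C_{R0}(1−X) = 1.64×0.716 = 1.174 mol·L⁻¹.
A CSTR operates uniformly at the exit composition, giving r_S = 0.2965 and r_T = 4.573 (each k·C_R^n at C_R = 1.174).
Fraction of consumed R going to S: r_S/(r_S+r_T) = 0.06088.
C_S = 0.06088·C_{R0}·X = 0.06088×1.64×0.284 = 0.0284 mol·L⁻¹.

0.0284 mol·L⁻¹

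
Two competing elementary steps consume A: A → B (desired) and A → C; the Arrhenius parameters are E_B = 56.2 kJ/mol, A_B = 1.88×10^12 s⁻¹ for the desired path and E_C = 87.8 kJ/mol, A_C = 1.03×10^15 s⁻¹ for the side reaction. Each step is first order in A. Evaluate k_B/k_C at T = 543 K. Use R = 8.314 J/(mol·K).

k_B/k_C = (A_B/A_C)·exp[−(E_B−E_C)/(RT)] = (A_B/A_C)·exp[(E_C−E_B)/(RT)].
(E_C−E_B)/(RT) = (87.8−56.2)×10³/(8.314×543) = 31600/4515 = 7.000.
k_B/k_C = (1.88×10^12/1.03×10^15)·exp(7.000) = 0.001825 × 1096 = 2.00.

2.00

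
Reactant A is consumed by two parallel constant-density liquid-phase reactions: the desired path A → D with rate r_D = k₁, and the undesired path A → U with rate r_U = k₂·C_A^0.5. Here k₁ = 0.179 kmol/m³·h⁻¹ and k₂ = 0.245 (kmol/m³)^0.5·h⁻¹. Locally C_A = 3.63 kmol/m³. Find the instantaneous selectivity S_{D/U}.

0.383

S_{D/U} = r_D/r_U = (k₁)/(k₂·C_A^0.5) = (k₁/k₂)·C_A^-0.5.
= (0.179) / (0.245×3.630^0.5) = 0.1790/0.4668 = 0.383.
The undesired path is higher order in A, so low C_A (CSTR or dilute feed) favours D.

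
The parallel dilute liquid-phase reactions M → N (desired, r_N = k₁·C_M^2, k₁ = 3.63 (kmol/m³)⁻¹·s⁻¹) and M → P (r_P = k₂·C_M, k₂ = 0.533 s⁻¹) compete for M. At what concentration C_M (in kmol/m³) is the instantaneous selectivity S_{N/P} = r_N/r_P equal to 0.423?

0.0621 kmol/m³

S_{N/P} = (k₁/k₂)·C_M ⇒ C_M = S·k₂/k₁.
= 0.423×0.533/3.63 = 0.0621 kmol/m³.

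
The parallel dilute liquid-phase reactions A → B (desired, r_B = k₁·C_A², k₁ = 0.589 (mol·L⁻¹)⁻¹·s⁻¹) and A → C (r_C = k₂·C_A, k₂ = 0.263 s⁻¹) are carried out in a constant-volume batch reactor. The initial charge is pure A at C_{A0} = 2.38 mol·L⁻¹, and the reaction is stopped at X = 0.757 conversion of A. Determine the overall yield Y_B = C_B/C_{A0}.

0.567

C_A = C_{A0}(1−X) = 0.5783 mol·L⁻¹.
Along a PFR/batch, dC_C/dC_A = −r_C/(r_B+r_C) = −k₂/(k₂+k₁·C_A).
Integrating from C_{A0} to C_A: C_C = (0.263/0.589)·ln[(0.263+0.589·2.38)/(0.263+0.589·0.578)] = 0.4465·ln(1.665/0.6036) = 0.4530 mol·L⁻¹.
Then C_B = (C_{A0}−C_A) − C_C = 1.802 − 0.4530 = 1.349 mol·L⁻¹.
Y_B = C_B/C_{A0} = 1.349/2.38 = 0.567.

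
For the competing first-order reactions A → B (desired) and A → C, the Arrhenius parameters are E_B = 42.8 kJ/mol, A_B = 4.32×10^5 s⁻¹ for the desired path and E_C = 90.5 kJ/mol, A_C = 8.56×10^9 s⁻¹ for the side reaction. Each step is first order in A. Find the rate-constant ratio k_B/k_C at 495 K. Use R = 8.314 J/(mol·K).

k_B/k_C = (A_B/A_C)·exp[−(E_B−E_C)/(RT)] = (A_B/A_C)·exp[(E_C−E_B)/(RT)].
(E_C−E_B)/(RT) = (90.5−42.8)×10³/(8.314×495) = 47700/4115 = 11.59.
k_B/k_C = (4.32×10^5/8.56×10^9)·exp(11.59) = 5.047×10^-5 × 1.081×10^5 = 5.45.

5.45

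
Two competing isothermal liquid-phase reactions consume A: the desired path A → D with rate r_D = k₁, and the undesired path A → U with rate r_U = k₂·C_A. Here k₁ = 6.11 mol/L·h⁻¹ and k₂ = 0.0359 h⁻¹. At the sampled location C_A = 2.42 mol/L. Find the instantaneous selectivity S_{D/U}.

70.3

S_{D/U} = r_D/r_U = (k₁)/(k₂·C_A) = (k₁/k₂)·C_A⁻¹.
= (6.11) / (0.0359×2.420) = 6.110/0.08688 = 70.3.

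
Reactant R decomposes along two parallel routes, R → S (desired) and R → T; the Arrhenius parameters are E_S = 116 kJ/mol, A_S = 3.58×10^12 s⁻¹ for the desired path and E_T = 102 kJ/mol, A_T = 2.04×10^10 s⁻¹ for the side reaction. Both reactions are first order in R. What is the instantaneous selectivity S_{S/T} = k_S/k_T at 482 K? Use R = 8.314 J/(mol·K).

Since both paths have the same order in R, the concentration cancels and S_{S/T} = k_S/k_T = (A_S/A_T)·exp[(E_T−E_S)/(RT)].
(E_T−E_S)/(RT) = (102−116)×10³/(8.314×482) = -14000/4007 = -3.494.
k_S/k_T = (3.58×10^12/2.04×10^10)·exp(-3.494) = 175.5 × 0.03039 = 5.33.

5.33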